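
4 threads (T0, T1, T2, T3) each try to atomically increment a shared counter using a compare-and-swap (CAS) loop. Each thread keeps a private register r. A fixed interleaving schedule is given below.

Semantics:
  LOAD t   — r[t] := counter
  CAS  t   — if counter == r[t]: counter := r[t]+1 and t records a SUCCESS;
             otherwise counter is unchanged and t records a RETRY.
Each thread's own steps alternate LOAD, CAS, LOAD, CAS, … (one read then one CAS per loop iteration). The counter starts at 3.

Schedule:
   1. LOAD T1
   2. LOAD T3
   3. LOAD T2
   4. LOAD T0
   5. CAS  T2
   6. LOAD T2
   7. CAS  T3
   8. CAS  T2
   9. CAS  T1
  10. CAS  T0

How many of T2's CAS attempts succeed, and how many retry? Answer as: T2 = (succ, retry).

T2 = (2, 0)

1. LOAD T1 → mem=3 r[T1]=3 [LOAD]
2. LOAD T3 → mem=3 r[T3]=3 [LOAD]
3. LOAD T2 → mem=3 r[T2]=3 [LOAD]
4. LOAD T0 → mem=3 r[T0]=3 [LOAD]
5. CAS T2 → mem=4 r[T2]=3 [OK]
6. LOAD T2 → mem=4 r[T2]=4 [LOAD]
7. CAS T3 → mem=4 r[T3]=3 [RETRY]
8. CAS T2 → mem=5 r[T2]=4 [OK]
9. CAS T1 → mem=5 r[T1]=3 [RETRY]
10. CAS T0 → mem=5 r[T0]=3 [RETRY]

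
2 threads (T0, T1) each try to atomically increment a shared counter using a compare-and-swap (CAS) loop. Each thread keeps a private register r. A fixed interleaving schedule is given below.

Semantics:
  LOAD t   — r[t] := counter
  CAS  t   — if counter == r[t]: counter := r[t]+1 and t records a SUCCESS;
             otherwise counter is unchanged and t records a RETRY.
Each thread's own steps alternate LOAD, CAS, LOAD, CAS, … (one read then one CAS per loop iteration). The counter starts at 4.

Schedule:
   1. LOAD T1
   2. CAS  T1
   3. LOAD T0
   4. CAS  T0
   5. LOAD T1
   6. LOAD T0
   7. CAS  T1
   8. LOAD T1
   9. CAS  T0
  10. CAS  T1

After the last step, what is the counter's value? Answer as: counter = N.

counter = 8

T1 LOAD — after: cnt=4, r=4 — load
T1 CAS — after: cnt=5, r=4 — ok
T0 LOAD — after: cnt=5, r=5 — load
T0 CAS — after: cnt=6, r=5 — ok
T1 LOAD — after: cnt=6, r=6 — load
T0 LOAD — after: cnt=6, r=6 — load
T1 CAS — after: cnt=7, r=6 — ok
T1 LOAD — after: cnt=7, r=7 — load
T0 CAS — after: cnt=7, r=6 — retry
T1 CAS — after: cnt=8, r=7 — ok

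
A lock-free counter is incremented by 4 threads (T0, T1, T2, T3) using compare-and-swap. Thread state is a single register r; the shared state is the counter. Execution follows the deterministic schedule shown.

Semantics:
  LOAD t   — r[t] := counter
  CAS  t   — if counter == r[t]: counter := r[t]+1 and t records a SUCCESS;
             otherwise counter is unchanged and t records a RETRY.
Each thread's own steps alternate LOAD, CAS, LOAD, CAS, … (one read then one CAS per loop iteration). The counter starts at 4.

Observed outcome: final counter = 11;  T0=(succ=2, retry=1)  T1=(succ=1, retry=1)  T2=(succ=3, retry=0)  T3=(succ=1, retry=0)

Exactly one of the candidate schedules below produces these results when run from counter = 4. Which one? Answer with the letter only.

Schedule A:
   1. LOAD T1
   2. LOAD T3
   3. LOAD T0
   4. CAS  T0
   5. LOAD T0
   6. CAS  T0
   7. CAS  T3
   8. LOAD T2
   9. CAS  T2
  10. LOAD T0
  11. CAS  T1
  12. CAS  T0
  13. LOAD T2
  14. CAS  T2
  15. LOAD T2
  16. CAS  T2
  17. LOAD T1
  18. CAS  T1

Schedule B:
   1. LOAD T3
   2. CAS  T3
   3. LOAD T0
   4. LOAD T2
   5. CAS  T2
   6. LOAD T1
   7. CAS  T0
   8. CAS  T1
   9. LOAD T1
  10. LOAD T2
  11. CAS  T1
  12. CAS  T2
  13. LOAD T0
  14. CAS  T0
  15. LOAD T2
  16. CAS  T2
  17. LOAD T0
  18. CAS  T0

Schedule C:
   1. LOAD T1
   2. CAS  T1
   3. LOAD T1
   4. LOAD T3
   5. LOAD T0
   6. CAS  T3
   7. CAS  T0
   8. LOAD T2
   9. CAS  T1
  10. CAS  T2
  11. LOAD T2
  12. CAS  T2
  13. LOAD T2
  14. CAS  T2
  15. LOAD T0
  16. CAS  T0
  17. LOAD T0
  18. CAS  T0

Run C:
#1 T1 reads 4
#2 T1 CAS(4→5) writes; counter now 5
#3 T1 reads 5
#4 T3 reads 5
#5 T0 reads 5
#6 T3 CAS(5→6) writes; counter now 6
#7 T0 CAS(5→6) fails; counter now 6
#8 T2 reads 6
#9 T1 CAS(5→6) fails; counter now 6
#10 T2 CAS(6→7) writes; counter now 7
#11 T2 reads 7
#12 T2 CAS(7→8) writes; counter now 8
#13 T2 reads 8
#14 T2 CAS(8→9) writes; counter now 9
#15 T0 reads 9
#16 T0 CAS(9→10) writes; counter now 10
#17 T0 reads 10
#18 T0 CAS(10→11) writes; counter now 11

C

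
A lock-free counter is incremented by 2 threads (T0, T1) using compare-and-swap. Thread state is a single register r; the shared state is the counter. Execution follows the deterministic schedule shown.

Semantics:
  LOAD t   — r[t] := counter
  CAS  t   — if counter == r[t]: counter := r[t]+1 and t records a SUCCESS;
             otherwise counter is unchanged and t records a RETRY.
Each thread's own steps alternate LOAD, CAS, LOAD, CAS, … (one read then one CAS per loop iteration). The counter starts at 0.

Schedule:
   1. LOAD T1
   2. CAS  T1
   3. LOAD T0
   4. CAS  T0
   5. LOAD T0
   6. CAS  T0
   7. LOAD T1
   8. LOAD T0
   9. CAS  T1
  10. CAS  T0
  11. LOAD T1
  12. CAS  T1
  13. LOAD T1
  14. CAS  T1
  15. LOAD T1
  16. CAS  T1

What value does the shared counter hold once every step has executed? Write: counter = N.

T1 LOAD — after: cnt=0, r=0 — load
T1 CAS — after: cnt=1, r=0 — ok
T0 LOAD — after: cnt=1, r=1 — load
T0 CAS — after: cnt=2, r=1 — ok
T0 LOAD — after: cnt=2, r=2 — load
T0 CAS — after: cnt=3, r=2 — ok
T1 LOAD — after: cnt=3, r=3 — load
T0 LOAD — after: cnt=3, r=3 — load
T1 CAS — after: cnt=4, r=3 — ok
T0 CAS — after: cnt=4, r=3 — retry
T1 LOAD — after: cnt=4, r=4 — load
T1 CAS — after: cnt=5, r=4 — ok
T1 LOAD — after: cnt=5, r=5 — load
T1 CAS — after: cnt=6, r=5 — ok
T1 LOAD — after: cnt=6, r=6 — load
T1 CAS — after: cnt=7, r=6 — ok

counter = 7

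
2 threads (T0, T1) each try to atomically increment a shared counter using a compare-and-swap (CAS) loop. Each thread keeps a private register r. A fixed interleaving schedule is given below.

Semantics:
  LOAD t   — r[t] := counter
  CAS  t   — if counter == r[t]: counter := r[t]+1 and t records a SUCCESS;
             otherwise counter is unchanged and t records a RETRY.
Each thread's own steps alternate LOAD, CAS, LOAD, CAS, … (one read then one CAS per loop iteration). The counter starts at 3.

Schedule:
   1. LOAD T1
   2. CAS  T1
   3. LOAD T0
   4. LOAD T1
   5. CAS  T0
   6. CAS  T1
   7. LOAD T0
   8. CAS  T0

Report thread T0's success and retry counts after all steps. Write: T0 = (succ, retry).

T0 = (2, 0)

1. LOAD T1 → mem=3 r[T1]=3 [LOAD]
2. CAS T1 → mem=4 r[T1]=3 [OK]
3. LOAD T0 → mem=4 r[T0]=4 [LOAD]
4. LOAD T1 → mem=4 r[T1]=4 [LOAD]
5. CAS T0 → mem=5 r[T0]=4 [OK]
6. CAS T1 → mem=5 r[T1]=4 [RETRY]
7. LOAD T0 → mem=5 r[T0]=5 [LOAD]
8. CAS T0 → mem=6 r[T0]=5 [OK]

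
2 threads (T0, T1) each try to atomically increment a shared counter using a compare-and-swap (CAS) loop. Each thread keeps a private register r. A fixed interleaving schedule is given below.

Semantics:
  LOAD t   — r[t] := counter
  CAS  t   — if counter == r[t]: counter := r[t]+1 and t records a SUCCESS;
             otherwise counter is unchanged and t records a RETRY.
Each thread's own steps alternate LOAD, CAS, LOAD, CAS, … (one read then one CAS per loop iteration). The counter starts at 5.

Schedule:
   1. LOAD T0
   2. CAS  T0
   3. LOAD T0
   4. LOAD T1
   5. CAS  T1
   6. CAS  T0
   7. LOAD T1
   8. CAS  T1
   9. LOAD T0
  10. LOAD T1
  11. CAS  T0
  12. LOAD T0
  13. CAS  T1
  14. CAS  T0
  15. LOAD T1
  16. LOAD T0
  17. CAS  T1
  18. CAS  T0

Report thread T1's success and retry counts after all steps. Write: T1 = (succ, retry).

T1 = (3, 1)

1. LOAD T0 → mem=5 r[T0]=5 [LOAD]
2. CAS T0 → mem=6 r[T0]=5 [OK]
3. LOAD T0 → mem=6 r[T0]=6 [LOAD]
4. LOAD T1 → mem=6 r[T1]=6 [LOAD]
5. CAS T1 → mem=7 r[T1]=6 [OK]
6. CAS T0 → mem=7 r[T0]=6 [RETRY]
7. LOAD T1 → mem=7 r[T1]=7 [LOAD]
8. CAS T1 → mem=8 r[T1]=7 [OK]
9. LOAD T0 → mem=8 r[T0]=8 [LOAD]
10. LOAD T1 → mem=8 r[T1]=8 [LOAD]
11. CAS T0 → mem=9 r[T0]=8 [OK]
12. LOAD T0 → mem=9 r[T0]=9 [LOAD]
13. CAS T1 → mem=9 r[T1]=8 [RETRY]
14. CAS T0 → mem=10 r[T0]=9 [OK]
15. LOAD T1 → mem=10 r[T1]=10 [LOAD]
16. LOAD T0 → mem=10 r[T0]=10 [LOAD]
17. CAS T1 → mem=11 r[T1]=10 [OK]
18. CAS T0 → mem=11 r[T0]=10 [RETRY]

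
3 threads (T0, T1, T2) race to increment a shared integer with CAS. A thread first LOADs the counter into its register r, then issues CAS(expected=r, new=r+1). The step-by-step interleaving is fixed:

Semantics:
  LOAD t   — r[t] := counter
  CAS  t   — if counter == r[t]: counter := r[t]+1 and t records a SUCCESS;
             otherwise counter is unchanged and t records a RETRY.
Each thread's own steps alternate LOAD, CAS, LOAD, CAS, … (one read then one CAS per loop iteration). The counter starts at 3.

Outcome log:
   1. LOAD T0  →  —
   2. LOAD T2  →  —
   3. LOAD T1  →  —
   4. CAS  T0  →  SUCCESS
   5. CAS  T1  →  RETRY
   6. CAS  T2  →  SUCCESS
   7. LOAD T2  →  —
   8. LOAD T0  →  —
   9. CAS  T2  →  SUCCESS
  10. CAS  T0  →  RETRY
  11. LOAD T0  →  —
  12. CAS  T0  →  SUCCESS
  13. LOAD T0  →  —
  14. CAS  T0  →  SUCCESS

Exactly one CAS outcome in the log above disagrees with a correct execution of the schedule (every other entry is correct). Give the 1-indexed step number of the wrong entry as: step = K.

step = 6

Reference trace:
step 1: T0 LOAD ⇒ load; ctr=3 reg=3
step 2: T2 LOAD ⇒ load; ctr=3 reg=3
step 3: T1 LOAD ⇒ load; ctr=3 reg=3
step 4: T0 CAS ⇒ ok; ctr=4 reg=3
step 5: T1 CAS ⇒ retry; ctr=4 reg=3
step 6: T2 CAS ⇒ retry; ctr=4 reg=3
step 7: T2 LOAD ⇒ load; ctr=4 reg=4
step 8: T0 LOAD ⇒ load; ctr=4 reg=4
step 9: T2 CAS ⇒ ok; ctr=5 reg=4
step 10: T0 CAS ⇒ retry; ctr=5 reg=4
step 11: T0 LOAD ⇒ load; ctr=5 reg=5
step 12: T0 CAS ⇒ ok; ctr=6 reg=5
step 13: T0 LOAD ⇒ load; ctr=6 reg=6
step 14: T0 CAS ⇒ ok; ctr=7 reg=6
Log disagrees first at step 6.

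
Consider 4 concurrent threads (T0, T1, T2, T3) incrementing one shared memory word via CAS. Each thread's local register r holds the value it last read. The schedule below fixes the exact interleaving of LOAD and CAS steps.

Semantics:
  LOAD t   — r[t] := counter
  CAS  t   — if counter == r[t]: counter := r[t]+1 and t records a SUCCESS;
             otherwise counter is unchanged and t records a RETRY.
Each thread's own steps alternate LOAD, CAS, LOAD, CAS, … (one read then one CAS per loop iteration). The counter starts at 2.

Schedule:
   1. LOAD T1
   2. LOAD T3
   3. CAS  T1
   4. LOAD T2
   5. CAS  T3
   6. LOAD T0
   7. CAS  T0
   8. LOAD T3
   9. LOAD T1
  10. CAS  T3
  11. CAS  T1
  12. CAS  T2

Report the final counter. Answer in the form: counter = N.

counter = 5

#1 T1 reads 2
#2 T3 reads 2
#3 T1 CAS(2→3) writes; counter now 3
#4 T2 reads 3
#5 T3 CAS(2→3) fails; counter now 3
#6 T0 reads 3
#7 T0 CAS(3→4) writes; counter now 4
#8 T3 reads 4
#9 T1 reads 4
#10 T3 CAS(4→5) writes; counter now 5
#11 T1 CAS(4→5) fails; counter now 5
#12 T2 CAS(3→4) fails; counter now 5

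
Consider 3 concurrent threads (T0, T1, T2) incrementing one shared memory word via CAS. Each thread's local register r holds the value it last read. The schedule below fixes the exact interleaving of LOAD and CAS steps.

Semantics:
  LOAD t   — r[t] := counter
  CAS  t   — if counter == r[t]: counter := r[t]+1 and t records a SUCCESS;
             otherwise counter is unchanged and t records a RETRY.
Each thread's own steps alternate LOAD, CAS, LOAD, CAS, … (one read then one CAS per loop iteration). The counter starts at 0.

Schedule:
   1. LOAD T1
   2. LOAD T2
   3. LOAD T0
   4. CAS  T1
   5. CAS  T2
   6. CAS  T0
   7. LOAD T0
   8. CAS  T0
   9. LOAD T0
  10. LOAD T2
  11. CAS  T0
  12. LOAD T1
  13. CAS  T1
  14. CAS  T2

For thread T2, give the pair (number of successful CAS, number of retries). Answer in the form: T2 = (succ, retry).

1. LOAD T1 → mem=0 r[T1]=0 [LOAD]
2. LOAD T2 → mem=0 r[T2]=0 [LOAD]
3. LOAD T0 → mem=0 r[T0]=0 [LOAD]
4. CAS T1 → mem=1 r[T1]=0 [OK]
5. CAS T2 → mem=1 r[T2]=0 [RETRY]
6. CAS T0 → mem=1 r[T0]=0 [RETRY]
7. LOAD T0 → mem=1 r[T0]=1 [LOAD]
8. CAS T0 → mem=2 r[T0]=1 [OK]
9. LOAD T0 → mem=2 r[T0]=2 [LOAD]
10. LOAD T2 → mem=2 r[T2]=2 [LOAD]
11. CAS T0 → mem=3 r[T0]=2 [OK]
12. LOAD T1 → mem=3 r[T1]=3 [LOAD]
13. CAS T1 → mem=4 r[T1]=3 [OK]
14. CAS T2 → mem=4 r[T2]=2 [RETRY]

T2 = (0, 2)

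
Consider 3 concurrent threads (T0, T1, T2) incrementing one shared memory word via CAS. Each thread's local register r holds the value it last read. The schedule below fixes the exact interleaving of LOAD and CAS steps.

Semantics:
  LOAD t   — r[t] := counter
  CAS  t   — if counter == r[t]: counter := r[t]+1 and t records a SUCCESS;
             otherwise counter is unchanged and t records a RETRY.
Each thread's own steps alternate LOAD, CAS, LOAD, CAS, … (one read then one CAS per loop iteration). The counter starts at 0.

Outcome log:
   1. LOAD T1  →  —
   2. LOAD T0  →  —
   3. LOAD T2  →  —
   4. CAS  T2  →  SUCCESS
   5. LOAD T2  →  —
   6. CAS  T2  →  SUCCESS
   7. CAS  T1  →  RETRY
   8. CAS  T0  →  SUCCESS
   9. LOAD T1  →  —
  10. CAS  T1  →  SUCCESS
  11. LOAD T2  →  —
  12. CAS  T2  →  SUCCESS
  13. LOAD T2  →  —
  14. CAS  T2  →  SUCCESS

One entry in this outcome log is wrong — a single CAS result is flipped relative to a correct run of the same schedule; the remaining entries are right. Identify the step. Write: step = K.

step = 8

Reference trace:
1. LOAD T1 → mem=0 r[T1]=0 [LOAD]
2. LOAD T0 → mem=0 r[T0]=0 [LOAD]
3. LOAD T2 → mem=0 r[T2]=0 [LOAD]
4. CAS T2 → mem=1 r[T2]=0 [OK]
5. LOAD T2 → mem=1 r[T2]=1 [LOAD]
6. CAS T2 → mem=2 r[T2]=1 [OK]
7. CAS T1 → mem=2 r[T1]=0 [RETRY]
8. CAS T0 → mem=2 r[T0]=0 [RETRY]
9. LOAD T1 → mem=2 r[T1]=2 [LOAD]
10. CAS T1 → mem=3 r[T1]=2 [OK]
11. LOAD T2 → mem=3 r[T2]=3 [LOAD]
12. CAS T2 → mem=4 r[T2]=3 [OK]
13. LOAD T2 → mem=4 r[T2]=4 [LOAD]
14. CAS T2 → mem=5 r[T2]=4 [OK]
Flip is step 8.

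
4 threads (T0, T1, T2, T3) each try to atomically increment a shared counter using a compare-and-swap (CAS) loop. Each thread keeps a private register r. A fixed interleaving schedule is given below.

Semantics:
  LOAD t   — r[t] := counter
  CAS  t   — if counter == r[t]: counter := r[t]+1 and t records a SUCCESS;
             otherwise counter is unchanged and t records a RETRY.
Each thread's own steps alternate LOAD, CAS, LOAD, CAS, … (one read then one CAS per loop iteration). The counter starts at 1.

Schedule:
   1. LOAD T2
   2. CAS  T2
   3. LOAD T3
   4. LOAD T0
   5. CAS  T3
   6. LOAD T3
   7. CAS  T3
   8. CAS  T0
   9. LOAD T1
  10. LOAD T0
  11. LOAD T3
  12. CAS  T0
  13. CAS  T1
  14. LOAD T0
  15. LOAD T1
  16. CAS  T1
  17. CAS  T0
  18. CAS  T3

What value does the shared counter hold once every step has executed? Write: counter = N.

step 1: T2 LOAD ⇒ load; ctr=1 reg=1
step 2: T2 CAS ⇒ ok; ctr=2 reg=1
step 3: T3 LOAD ⇒ load; ctr=2 reg=2
step 4: T0 LOAD ⇒ load; ctr=2 reg=2
step 5: T3 CAS ⇒ ok; ctr=3 reg=2
step 6: T3 LOAD ⇒ load; ctr=3 reg=3
step 7: T3 CAS ⇒ ok; ctr=4 reg=3
step 8: T0 CAS ⇒ retry; ctr=4 reg=2
step 9: T1 LOAD ⇒ load; ctr=4 reg=4
step 10: T0 LOAD ⇒ load; ctr=4 reg=4
step 11: T3 LOAD ⇒ load; ctr=4 reg=4
step 12: T0 CAS ⇒ ok; ctr=5 reg=4
step 13: T1 CAS ⇒ retry; ctr=5 reg=4
step 14: T0 LOAD ⇒ load; ctr=5 reg=5
step 15: T1 LOAD ⇒ load; ctr=5 reg=5
step 16: T1 CAS ⇒ ok; ctr=6 reg=5
step 17: T0 CAS ⇒ retry; ctr=6 reg=5
step 18: T3 CAS ⇒ retry; ctr=6 reg=4

counter = 6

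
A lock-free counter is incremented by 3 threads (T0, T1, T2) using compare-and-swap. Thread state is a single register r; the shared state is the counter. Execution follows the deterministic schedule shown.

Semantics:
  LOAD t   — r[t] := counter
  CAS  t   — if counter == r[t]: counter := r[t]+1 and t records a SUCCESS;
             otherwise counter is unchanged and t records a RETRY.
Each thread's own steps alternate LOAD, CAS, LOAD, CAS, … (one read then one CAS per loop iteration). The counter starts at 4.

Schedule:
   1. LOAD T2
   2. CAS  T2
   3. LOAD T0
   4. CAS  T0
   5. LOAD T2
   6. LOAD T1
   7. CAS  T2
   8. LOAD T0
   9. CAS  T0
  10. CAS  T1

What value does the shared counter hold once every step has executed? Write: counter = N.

counter = 8

T2 LOAD — after: cnt=4, r=4 — load
T2 CAS — after: cnt=5, r=4 — ok
T0 LOAD — after: cnt=5, r=5 — load
T0 CAS — after: cnt=6, r=5 — ok
T2 LOAD — after: cnt=6, r=6 — load
T1 LOAD — after: cnt=6, r=6 — load
T2 CAS — after: cnt=7, r=6 — ok
T0 LOAD — after: cnt=7, r=7 — load
T0 CAS — after: cnt=8, r=7 — ok
T1 CAS — after: cnt=8, r=6 — retry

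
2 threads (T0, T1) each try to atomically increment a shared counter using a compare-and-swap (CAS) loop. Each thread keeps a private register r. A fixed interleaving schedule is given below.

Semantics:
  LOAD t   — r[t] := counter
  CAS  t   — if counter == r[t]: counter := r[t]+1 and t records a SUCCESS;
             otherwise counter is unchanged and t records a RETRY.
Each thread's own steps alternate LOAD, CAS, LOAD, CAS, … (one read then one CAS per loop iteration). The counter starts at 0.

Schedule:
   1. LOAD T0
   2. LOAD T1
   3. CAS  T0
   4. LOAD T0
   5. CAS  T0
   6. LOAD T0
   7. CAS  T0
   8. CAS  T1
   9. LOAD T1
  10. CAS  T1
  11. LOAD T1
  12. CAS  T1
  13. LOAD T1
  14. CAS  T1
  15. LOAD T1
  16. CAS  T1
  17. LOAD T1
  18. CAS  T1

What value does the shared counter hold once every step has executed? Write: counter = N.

counter = 8

T0 LOAD — after: cnt=0, r=0 — load
T1 LOAD — after: cnt=0, r=0 — load
T0 CAS — after: cnt=1, r=0 — ok
T0 LOAD — after: cnt=1, r=1 — load
T0 CAS — after: cnt=2, r=1 — ok
T0 LOAD — after: cnt=2, r=2 — load
T0 CAS — after: cnt=3, r=2 — ok
T1 CAS — after: cnt=3, r=0 — retry
T1 LOAD — after: cnt=3, r=3 — load
T1 CAS — after: cnt=4, r=3 — ok
T1 LOAD — after: cnt=4, r=4 — load
T1 CAS — after: cnt=5, r=4 — ok
T1 LOAD — after: cnt=5, r=5 — load
T1 CAS — after: cnt=6, r=5 — ok
T1 LOAD — after: cnt=6, r=6 — load
T1 CAS — after: cnt=7, r=6 — ok
T1 LOAD — after: cnt=7, r=7 — load
T1 CAS — after: cnt=8, r=7 — ok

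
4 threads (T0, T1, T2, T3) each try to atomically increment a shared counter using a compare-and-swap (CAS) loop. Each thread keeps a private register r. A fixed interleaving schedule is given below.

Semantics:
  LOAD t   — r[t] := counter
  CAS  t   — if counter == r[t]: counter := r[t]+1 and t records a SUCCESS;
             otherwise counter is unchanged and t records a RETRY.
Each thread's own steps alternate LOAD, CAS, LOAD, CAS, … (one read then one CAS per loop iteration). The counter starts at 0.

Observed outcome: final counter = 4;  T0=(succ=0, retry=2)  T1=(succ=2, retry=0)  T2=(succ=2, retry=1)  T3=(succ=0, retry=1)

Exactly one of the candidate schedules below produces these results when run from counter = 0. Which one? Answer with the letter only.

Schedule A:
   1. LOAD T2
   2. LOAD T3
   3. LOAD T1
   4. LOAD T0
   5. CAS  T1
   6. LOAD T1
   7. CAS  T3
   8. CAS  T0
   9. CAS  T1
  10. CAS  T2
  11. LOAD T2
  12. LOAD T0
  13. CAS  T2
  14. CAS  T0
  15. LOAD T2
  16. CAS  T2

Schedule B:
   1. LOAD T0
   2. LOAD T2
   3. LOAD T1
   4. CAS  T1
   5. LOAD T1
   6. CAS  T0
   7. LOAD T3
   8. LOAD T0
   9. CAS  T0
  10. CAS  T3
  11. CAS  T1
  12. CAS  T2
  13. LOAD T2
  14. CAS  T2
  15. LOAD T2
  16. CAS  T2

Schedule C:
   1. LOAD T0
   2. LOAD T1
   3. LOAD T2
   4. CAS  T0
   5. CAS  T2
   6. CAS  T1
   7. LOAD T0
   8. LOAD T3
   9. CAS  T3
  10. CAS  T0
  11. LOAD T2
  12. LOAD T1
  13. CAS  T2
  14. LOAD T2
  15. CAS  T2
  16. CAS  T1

Run A:
#1 T2 reads 0
#2 T3 reads 0
#3 T1 reads 0
#4 T0 reads 0
#5 T1 CAS(0→1) writes; counter now 1
#6 T1 reads 1
#7 T3 CAS(0→1) fails; counter now 1
#8 T0 CAS(0→1) fails; counter now 1
#9 T1 CAS(1→2) writes; counter now 2
#10 T2 CAS(0→1) fails; counter now 2
#11 T2 reads 2
#12 T0 reads 2
#13 T2 CAS(2→3) writes; counter now 3
#14 T0 CAS(2→3) fails; counter now 3
#15 T2 reads 3
#16 T2 CAS(3→4) writes; counter now 4

A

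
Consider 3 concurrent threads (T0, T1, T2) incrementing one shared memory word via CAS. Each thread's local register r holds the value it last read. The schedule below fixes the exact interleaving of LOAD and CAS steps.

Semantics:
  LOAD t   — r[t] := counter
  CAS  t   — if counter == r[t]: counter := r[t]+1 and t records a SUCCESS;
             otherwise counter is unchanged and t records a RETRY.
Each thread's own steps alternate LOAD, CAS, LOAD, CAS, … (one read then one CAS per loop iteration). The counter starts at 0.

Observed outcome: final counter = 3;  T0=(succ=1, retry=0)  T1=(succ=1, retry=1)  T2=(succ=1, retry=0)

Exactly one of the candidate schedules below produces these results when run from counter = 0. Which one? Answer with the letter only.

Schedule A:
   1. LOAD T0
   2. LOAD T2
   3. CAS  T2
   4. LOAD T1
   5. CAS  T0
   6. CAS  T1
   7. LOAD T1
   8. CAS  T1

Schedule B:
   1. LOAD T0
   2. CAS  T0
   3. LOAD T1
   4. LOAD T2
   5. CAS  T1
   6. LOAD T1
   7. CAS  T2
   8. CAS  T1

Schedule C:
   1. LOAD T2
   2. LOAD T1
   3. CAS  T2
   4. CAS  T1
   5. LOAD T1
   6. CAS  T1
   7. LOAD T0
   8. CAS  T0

Simulating candidate C:
T2 LOAD — after: cnt=0, r=0 — load
T1 LOAD — after: cnt=0, r=0 — load
T2 CAS — after: cnt=1, r=0 — ok
T1 CAS — after: cnt=1, r=0 — retry
T1 LOAD — after: cnt=1, r=1 — load
T1 CAS — after: cnt=2, r=1 — ok
T0 LOAD — after: cnt=2, r=2 — load
T0 CAS — after: cnt=3, r=2 — ok

C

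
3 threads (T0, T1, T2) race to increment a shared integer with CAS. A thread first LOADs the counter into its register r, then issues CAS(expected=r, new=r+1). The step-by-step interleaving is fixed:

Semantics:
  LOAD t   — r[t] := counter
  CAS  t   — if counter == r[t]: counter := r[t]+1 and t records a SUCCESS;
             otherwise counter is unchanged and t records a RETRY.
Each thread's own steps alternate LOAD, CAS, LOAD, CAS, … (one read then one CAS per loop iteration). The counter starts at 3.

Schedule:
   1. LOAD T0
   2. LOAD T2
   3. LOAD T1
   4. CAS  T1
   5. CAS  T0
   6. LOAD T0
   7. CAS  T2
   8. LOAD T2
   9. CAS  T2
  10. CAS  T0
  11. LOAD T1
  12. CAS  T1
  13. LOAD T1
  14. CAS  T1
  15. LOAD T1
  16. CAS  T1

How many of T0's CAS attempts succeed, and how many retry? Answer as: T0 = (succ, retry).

step 1: T0 LOAD ⇒ load; ctr=3 reg=3
step 2: T2 LOAD ⇒ load; ctr=3 reg=3
step 3: T1 LOAD ⇒ load; ctr=3 reg=3
step 4: T1 CAS ⇒ ok; ctr=4 reg=3
step 5: T0 CAS ⇒ retry; ctr=4 reg=3
step 6: T0 LOAD ⇒ load; ctr=4 reg=4
step 7: T2 CAS ⇒ retry; ctr=4 reg=3
step 8: T2 LOAD ⇒ load; ctr=4 reg=4
step 9: T2 CAS ⇒ ok; ctr=5 reg=4
step 10: T0 CAS ⇒ retry; ctr=5 reg=4
step 11: T1 LOAD ⇒ load; ctr=5 reg=5
step 12: T1 CAS ⇒ ok; ctr=6 reg=5
step 13: T1 LOAD ⇒ load; ctr=6 reg=6
step 14: T1 CAS ⇒ ok; ctr=7 reg=6
step 15: T1 LOAD ⇒ load; ctr=7 reg=7
step 16: T1 CAS ⇒ ok; ctr=8 reg=7

T0 = (0, 2)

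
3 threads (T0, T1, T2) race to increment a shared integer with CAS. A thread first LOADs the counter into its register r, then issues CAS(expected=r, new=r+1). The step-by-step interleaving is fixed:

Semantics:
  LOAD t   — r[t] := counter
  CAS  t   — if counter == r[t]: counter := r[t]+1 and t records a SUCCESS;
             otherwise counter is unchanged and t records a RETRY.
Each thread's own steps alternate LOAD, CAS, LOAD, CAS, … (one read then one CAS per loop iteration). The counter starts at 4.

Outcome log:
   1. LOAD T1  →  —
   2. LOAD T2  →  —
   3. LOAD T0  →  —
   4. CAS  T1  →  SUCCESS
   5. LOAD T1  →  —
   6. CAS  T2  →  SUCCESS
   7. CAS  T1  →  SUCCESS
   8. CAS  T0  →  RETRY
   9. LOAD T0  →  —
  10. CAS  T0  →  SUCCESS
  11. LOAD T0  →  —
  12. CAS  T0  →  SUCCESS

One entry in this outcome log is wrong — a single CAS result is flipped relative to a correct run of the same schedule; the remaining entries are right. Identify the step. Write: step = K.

step = 6

Reference trace:
step 1: T1 LOAD ⇒ load; ctr=4 reg=4
step 2: T2 LOAD ⇒ load; ctr=4 reg=4
step 3: T0 LOAD ⇒ load; ctr=4 reg=4
step 4: T1 CAS ⇒ ok; ctr=5 reg=4
step 5: T1 LOAD ⇒ load; ctr=5 reg=5
step 6: T2 CAS ⇒ retry; ctr=5 reg=4
step 7: T1 CAS ⇒ ok; ctr=6 reg=5
step 8: T0 CAS ⇒ retry; ctr=6 reg=4
step 9: T0 LOAD ⇒ load; ctr=6 reg=6
step 10: T0 CAS ⇒ ok; ctr=7 reg=6
step 11: T0 LOAD ⇒ load; ctr=7 reg=7
step 12: T0 CAS ⇒ ok; ctr=8 reg=7
Flip is step 6.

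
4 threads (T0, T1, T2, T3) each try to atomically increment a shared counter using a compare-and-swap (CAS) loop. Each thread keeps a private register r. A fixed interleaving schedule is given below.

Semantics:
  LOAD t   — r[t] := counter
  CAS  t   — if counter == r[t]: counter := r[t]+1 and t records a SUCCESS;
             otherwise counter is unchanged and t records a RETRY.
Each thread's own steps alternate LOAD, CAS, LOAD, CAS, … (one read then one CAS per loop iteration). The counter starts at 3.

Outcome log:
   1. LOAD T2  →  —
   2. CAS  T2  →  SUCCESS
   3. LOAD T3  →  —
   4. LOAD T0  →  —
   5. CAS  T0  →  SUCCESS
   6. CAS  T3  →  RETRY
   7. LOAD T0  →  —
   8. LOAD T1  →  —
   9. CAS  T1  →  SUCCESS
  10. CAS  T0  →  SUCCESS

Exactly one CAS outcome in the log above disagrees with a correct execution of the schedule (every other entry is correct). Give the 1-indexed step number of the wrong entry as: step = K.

step = 10

Reference trace:
step 1: T2 LOAD ⇒ load; ctr=3 reg=3
step 2: T2 CAS ⇒ ok; ctr=4 reg=3
step 3: T3 LOAD ⇒ load; ctr=4 reg=4
step 4: T0 LOAD ⇒ load; ctr=4 reg=4
step 5: T0 CAS ⇒ ok; ctr=5 reg=4
step 6: T3 CAS ⇒ retry; ctr=5 reg=4
step 7: T0 LOAD ⇒ load; ctr=5 reg=5
step 8: T1 LOAD ⇒ load; ctr=5 reg=5
step 9: T1 CAS ⇒ ok; ctr=6 reg=5
step 10: T0 CAS ⇒ retry; ctr=6 reg=5
Log disagrees first at step 10.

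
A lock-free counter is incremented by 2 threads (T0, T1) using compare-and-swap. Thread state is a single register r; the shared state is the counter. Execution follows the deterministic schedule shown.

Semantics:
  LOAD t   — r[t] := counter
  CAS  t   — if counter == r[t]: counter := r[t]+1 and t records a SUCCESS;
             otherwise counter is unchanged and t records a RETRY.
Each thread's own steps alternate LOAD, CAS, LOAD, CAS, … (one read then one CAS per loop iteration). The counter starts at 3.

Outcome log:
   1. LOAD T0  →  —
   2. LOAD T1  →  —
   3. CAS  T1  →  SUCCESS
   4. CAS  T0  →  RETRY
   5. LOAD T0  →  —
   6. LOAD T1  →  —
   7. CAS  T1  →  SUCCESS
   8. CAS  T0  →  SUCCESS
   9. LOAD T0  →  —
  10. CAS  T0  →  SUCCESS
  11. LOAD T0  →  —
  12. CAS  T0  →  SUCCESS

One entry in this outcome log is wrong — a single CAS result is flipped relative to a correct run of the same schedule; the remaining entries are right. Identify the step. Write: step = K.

Reference trace:
step 1: T0 LOAD ⇒ load; ctr=3 reg=3
step 2: T1 LOAD ⇒ load; ctr=3 reg=3
step 3: T1 CAS ⇒ ok; ctr=4 reg=3
step 4: T0 CAS ⇒ retry; ctr=4 reg=3
step 5: T0 LOAD ⇒ load; ctr=4 reg=4
step 6: T1 LOAD ⇒ load; ctr=4 reg=4
step 7: T1 CAS ⇒ ok; ctr=5 reg=4
step 8: T0 CAS ⇒ retry; ctr=5 reg=4
step 9: T0 LOAD ⇒ load; ctr=5 reg=5
step 10: T0 CAS ⇒ ok; ctr=6 reg=5
step 11: T0 LOAD ⇒ load; ctr=6 reg=6
step 12: T0 CAS ⇒ ok; ctr=7 reg=6
Flip is step 8.

step = 8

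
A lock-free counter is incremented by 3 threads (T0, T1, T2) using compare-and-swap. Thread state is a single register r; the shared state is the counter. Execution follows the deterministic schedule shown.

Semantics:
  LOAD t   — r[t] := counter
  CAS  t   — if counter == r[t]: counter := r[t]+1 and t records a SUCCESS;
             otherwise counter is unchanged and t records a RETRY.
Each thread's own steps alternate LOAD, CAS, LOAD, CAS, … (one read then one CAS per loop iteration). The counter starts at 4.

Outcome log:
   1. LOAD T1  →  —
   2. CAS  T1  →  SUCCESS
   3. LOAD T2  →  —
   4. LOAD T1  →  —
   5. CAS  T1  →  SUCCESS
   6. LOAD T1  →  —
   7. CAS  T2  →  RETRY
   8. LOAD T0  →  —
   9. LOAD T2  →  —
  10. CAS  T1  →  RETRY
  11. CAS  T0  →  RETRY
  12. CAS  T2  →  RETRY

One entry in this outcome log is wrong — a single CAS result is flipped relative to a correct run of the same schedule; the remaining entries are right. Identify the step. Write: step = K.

step = 10

Re-executing:
   1) LOAD T1:  M=4  r_T1=4
   2) CAS  T1:  M=5  r_T1=4 ✓
   3) LOAD T2:  M=5  r_T2=5
   4) LOAD T1:  M=5  r_T1=5
   5) CAS  T1:  M=6  r_T1=5 ✓
   6) LOAD T1:  M=6  r_T1=6
   7) CAS  T2:  M=6  r_T2=5 ✗
   8) LOAD T0:  M=6  r_T0=6
   9) LOAD T2:  M=6  r_T2=6
  10) CAS  T1:  M=7  r_T1=6 ✓
  11) CAS  T0:  M=7  r_T0=6 ✗
  12) CAS  T2:  M=7  r_T2=6 ✗
Flip is step 10.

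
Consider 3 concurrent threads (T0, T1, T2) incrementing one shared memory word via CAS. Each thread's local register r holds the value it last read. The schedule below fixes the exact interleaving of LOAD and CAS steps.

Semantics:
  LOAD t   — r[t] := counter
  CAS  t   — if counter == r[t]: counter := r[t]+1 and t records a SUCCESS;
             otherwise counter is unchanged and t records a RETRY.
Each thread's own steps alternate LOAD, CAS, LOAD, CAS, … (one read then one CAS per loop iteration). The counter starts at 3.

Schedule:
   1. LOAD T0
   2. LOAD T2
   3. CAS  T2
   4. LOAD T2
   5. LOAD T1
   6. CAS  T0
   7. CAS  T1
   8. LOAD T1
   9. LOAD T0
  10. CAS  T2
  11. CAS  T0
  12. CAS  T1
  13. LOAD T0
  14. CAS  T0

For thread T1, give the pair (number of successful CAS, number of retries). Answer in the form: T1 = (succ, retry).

step 1: T0 LOAD ⇒ load; ctr=3 reg=3
step 2: T2 LOAD ⇒ load; ctr=3 reg=3
step 3: T2 CAS ⇒ ok; ctr=4 reg=3
step 4: T2 LOAD ⇒ load; ctr=4 reg=4
step 5: T1 LOAD ⇒ load; ctr=4 reg=4
step 6: T0 CAS ⇒ retry; ctr=4 reg=3
step 7: T1 CAS ⇒ ok; ctr=5 reg=4
step 8: T1 LOAD ⇒ load; ctr=5 reg=5
step 9: T0 LOAD ⇒ load; ctr=5 reg=5
step 10: T2 CAS ⇒ retry; ctr=5 reg=4
step 11: T0 CAS ⇒ ok; ctr=6 reg=5
step 12: T1 CAS ⇒ retry; ctr=6 reg=5
step 13: T0 LOAD ⇒ load; ctr=6 reg=6
step 14: T0 CAS ⇒ ok; ctr=7 reg=6

T1 = (1, 1)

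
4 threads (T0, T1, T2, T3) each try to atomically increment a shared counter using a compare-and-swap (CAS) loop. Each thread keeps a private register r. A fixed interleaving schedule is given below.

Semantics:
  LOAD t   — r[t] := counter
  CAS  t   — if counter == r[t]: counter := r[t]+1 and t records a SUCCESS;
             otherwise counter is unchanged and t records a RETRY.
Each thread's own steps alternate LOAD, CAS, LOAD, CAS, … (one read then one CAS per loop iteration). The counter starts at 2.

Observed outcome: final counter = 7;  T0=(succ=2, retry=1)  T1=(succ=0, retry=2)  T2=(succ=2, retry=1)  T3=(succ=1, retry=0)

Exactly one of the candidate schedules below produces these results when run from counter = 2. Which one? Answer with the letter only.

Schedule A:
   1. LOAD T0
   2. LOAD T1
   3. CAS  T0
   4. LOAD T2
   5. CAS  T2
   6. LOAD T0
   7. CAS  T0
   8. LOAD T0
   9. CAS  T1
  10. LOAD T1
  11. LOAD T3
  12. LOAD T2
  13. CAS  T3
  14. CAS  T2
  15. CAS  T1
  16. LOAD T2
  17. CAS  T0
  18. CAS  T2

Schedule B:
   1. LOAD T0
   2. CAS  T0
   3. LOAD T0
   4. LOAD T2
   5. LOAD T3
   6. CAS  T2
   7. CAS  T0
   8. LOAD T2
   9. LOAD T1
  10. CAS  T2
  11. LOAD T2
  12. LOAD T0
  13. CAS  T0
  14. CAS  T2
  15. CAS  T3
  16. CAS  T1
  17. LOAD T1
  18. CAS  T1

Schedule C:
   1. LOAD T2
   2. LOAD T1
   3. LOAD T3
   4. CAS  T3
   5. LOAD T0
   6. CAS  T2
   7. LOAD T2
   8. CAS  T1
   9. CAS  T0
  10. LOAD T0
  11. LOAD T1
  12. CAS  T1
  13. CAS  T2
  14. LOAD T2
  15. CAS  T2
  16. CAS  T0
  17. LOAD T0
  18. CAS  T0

Tracing schedule A:
1. LOAD T0 → mem=2 r[T0]=2 [LOAD]
2. LOAD T1 → mem=2 r[T1]=2 [LOAD]
3. CAS T0 → mem=3 r[T0]=2 [OK]
4. LOAD T2 → mem=3 r[T2]=3 [LOAD]
5. CAS T2 → mem=4 r[T2]=3 [OK]
6. LOAD T0 → mem=4 r[T0]=4 [LOAD]
7. CAS T0 → mem=5 r[T0]=4 [OK]
8. LOAD T0 → mem=5 r[T0]=5 [LOAD]
9. CAS T1 → mem=5 r[T1]=2 [RETRY]
10. LOAD T1 → mem=5 r[T1]=5 [LOAD]
11. LOAD T3 → mem=5 r[T3]=5 [LOAD]
12. LOAD T2 → mem=5 r[T2]=5 [LOAD]
13. CAS T3 → mem=6 r[T3]=5 [OK]
14. CAS T2 → mem=6 r[T2]=5 [RETRY]
15. CAS T1 → mem=6 r[T1]=5 [RETRY]
16. LOAD T2 → mem=6 r[T2]=6 [LOAD]
17. CAS T0 → mem=6 r[T0]=5 [RETRY]
18. CAS T2 → mem=7 r[T2]=6 [OK]

A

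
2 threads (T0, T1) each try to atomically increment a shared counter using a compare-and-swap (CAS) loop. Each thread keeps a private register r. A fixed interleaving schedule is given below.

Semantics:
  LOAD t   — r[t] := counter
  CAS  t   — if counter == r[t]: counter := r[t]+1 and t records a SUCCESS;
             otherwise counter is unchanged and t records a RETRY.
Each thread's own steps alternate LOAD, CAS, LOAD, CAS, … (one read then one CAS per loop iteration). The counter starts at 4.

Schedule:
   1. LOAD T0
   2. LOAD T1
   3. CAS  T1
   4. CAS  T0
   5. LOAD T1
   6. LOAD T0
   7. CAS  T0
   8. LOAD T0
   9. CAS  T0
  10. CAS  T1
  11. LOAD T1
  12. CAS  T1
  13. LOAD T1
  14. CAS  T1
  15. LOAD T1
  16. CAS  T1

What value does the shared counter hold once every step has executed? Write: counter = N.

[1] T0.load  rd  (counter 4, T0.r 4)
[2] T1.load  rd  (counter 4, T1.r 4)
[3] T1.cas  hit  (counter 5, T1.r 4)
[4] T0.cas  miss  (counter 5, T0.r 4)
[5] T1.load  rd  (counter 5, T1.r 5)
[6] T0.load  rd  (counter 5, T0.r 5)
[7] T0.cas  hit  (counter 6, T0.r 5)
[8] T0.load  rd  (counter 6, T0.r 6)
[9] T0.cas  hit  (counter 7, T0.r 6)
[10] T1.cas  miss  (counter 7, T1.r 5)
[11] T1.load  rd  (counter 7, T1.r 7)
[12] T1.cas  hit  (counter 8, T1.r 7)
[13] T1.load  rd  (counter 8, T1.r 8)
[14] T1.cas  hit  (counter 9, T1.r 8)
[15] T1.load  rd  (counter 9, T1.r 9)
[16] T1.cas  hit  (counter 10, T1.r 9)

counter = 10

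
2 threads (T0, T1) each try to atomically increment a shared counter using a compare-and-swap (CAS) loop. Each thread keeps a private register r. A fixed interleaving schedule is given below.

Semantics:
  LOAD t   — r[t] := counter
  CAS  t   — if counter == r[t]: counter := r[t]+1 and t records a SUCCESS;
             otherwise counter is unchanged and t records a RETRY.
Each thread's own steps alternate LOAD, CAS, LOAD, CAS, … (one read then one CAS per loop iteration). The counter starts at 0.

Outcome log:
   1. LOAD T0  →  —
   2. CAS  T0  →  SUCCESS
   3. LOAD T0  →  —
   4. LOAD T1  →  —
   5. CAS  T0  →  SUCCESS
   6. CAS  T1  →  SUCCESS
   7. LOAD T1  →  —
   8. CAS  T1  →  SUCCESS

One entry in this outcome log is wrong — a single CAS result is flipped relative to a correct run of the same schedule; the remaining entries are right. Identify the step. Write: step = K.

Re-executing:
1. LOAD T0 → mem=0 r[T0]=0 [LOAD]
2. CAS T0 → mem=1 r[T0]=0 [OK]
3. LOAD T0 → mem=1 r[T0]=1 [LOAD]
4. LOAD T1 → mem=1 r[T1]=1 [LOAD]
5. CAS T0 → mem=2 r[T0]=1 [OK]
6. CAS T1 → mem=2 r[T1]=1 [RETRY]
7. LOAD T1 → mem=2 r[T1]=2 [LOAD]
8. CAS T1 → mem=3 r[T1]=2 [OK]
Mismatch at 6.

step = 6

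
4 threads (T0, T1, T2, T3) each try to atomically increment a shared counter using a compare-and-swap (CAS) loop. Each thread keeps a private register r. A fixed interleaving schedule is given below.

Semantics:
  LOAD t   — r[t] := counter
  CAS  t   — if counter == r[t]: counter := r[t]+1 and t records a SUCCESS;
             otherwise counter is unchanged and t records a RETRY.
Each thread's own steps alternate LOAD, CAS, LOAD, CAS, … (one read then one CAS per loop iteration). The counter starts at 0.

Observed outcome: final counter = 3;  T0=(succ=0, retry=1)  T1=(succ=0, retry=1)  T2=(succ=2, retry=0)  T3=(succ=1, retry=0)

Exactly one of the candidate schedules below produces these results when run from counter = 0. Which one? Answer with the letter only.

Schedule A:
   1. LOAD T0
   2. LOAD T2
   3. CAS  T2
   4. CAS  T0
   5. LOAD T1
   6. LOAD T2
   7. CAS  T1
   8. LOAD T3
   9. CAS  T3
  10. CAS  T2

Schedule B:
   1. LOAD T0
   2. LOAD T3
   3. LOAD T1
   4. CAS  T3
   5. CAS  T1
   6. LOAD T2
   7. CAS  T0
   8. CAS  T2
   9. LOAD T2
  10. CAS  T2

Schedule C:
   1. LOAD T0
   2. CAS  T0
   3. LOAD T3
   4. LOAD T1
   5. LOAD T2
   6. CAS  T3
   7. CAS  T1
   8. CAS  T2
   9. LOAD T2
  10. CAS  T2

B

Run B:
   1) LOAD T0:  M=0  r_T0=0
   2) LOAD T3:  M=0  r_T3=0
   3) LOAD T1:  M=0  r_T1=0
   4) CAS  T3:  M=1  r_T3=0 ✓
   5) CAS  T1:  M=1  r_T1=0 ✗
   6) LOAD T2:  M=1  r_T2=1
   7) CAS  T0:  M=1  r_T0=0 ✗
   8) CAS  T2:  M=2  r_T2=1 ✓
   9) LOAD T2:  M=2  r_T2=2
  10) CAS  T2:  M=3  r_T2=2 ✓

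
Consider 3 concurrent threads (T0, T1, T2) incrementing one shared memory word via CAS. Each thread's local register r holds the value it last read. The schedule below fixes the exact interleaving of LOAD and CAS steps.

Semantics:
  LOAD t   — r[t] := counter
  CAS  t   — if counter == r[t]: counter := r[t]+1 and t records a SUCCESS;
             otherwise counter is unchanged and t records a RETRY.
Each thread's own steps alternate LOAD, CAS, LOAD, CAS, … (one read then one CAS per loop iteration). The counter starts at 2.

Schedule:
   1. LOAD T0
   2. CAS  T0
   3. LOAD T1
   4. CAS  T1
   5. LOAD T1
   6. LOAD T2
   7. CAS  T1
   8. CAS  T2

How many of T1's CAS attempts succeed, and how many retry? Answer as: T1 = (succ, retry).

T1 = (2, 0)

[1] T0.load  rd  (counter 2, T0.r 2)
[2] T0.cas  hit  (counter 3, T0.r 2)
[3] T1.load  rd  (counter 3, T1.r 3)
[4] T1.cas  hit  (counter 4, T1.r 3)
[5] T1.load  rd  (counter 4, T1.r 4)
[6] T2.load  rd  (counter 4, T2.r 4)
[7] T1.cas  hit  (counter 5, T1.r 4)
[8] T2.cas  miss  (counter 5, T2.r 4)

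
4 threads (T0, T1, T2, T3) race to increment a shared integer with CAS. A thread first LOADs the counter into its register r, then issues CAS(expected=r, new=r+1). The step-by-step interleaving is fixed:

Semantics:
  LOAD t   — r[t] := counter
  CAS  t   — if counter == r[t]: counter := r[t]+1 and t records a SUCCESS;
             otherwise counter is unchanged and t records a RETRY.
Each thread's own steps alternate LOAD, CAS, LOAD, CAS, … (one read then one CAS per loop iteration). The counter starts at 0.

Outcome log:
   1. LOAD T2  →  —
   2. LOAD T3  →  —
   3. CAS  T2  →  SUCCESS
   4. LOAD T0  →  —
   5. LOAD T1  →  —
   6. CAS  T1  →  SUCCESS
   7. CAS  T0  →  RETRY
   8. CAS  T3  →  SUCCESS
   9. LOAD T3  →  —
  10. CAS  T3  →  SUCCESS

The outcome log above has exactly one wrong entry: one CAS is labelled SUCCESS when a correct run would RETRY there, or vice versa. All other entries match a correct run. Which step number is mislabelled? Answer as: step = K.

step = 8

Correct run:
1. LOAD T2 → mem=0 r[T2]=0 [LOAD]
2. LOAD T3 → mem=0 r[T3]=0 [LOAD]
3. CAS T2 → mem=1 r[T2]=0 [OK]
4. LOAD T0 → mem=1 r[T0]=1 [LOAD]
5. LOAD T1 → mem=1 r[T1]=1 [LOAD]
6. CAS T1 → mem=2 r[T1]=1 [OK]
7. CAS T0 → mem=2 r[T0]=1 [RETRY]
8. CAS T3 → mem=2 r[T3]=0 [RETRY]
9. LOAD T3 → mem=2 r[T3]=2 [LOAD]
10. CAS T3 → mem=3 r[T3]=2 [OK]
Log disagrees first at step 8.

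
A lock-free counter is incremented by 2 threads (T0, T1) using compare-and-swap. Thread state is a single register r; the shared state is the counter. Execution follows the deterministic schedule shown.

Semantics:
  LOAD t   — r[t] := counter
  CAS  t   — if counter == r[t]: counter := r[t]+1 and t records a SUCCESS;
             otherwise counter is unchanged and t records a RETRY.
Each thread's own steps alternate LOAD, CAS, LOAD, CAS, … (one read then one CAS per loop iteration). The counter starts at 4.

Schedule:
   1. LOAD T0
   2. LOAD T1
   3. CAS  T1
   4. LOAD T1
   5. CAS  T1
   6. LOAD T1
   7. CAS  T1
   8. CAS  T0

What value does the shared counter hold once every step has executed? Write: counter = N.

counter = 7

1. LOAD T0 → mem=4 r[T0]=4 [LOAD]
2. LOAD T1 → mem=4 r[T1]=4 [LOAD]
3. CAS T1 → mem=5 r[T1]=4 [OK]
4. LOAD T1 → mem=5 r[T1]=5 [LOAD]
5. CAS T1 → mem=6 r[T1]=5 [OK]
6. LOAD T1 → mem=6 r[T1]=6 [LOAD]
7. CAS T1 → mem=7 r[T1]=6 [OK]
8. CAS T0 → mem=7 r[T0]=4 [RETRY]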